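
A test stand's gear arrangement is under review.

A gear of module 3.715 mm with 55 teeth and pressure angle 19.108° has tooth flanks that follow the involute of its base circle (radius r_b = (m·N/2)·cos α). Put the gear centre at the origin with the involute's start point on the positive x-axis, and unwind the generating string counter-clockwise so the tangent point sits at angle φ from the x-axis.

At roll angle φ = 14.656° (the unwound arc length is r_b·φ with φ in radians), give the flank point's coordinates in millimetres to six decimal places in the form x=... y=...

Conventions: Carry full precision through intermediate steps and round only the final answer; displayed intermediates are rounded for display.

recognized (one wheel, involute flank): single-mesh tooth geometry, m = 3.715, N = 55
pitch radius r_p = m·N/2 = 3.715·55/2 = 102.162500
base radius r_b = r_p·cos α = 102.162500·cos 19.108° = 96.533675
roll angle φ = 14.656° = 0.25579546 rad
x = r_b·(cos φ + φ·sin φ) = 99.640364
y = r_b·(sin φ − φ·cos φ) = 0.535047

x=99.640364 y=0.535047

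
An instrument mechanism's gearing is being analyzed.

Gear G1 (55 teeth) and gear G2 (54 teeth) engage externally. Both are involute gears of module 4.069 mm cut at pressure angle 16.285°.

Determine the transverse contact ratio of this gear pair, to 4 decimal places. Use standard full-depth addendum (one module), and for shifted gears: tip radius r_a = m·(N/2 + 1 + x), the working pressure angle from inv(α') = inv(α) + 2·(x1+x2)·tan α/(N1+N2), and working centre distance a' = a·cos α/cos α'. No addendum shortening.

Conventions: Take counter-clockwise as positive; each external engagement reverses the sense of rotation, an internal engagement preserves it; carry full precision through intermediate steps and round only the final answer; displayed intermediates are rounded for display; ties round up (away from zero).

recognized (one external pair, fixed centres): single-mesh tooth geometry, m = 4.069, N1 = 55, N2 = 54
base radii: r_b1 = 107.408031, r_b2 = 105.455158
tip radii: r_a1 = 115.966500, r_a2 = 113.932000
no profile shift: α' = α, a' = a
action lengths: √(r_a1²−r_b1²) = 43.723495, √(r_a2²−r_b2²) = 43.124359
base pitch p_b = π·m·cos α = 12.270265
CR = (43.723495 + 43.124359 − 221.760500·sin 16.28500°)/12.270265 = 2.009964
contact ratio ≈ 2.0100

2.0100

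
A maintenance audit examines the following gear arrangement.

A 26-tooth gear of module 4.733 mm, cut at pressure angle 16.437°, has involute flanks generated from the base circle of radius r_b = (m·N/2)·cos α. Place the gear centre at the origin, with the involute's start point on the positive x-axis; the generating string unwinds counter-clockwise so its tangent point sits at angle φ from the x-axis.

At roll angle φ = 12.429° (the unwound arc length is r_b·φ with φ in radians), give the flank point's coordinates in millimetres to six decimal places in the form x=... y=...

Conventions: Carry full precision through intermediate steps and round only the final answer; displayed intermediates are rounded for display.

x=60.386636 y=0.199863

class = single-mesh tooth geometry [base-circle involute, m = 4.733, 26T]
pitch radius r_p = m·N/2 = 4.733·26/2 = 61.529000
base radius r_b = r_p·cos α = 61.529000·cos 16.437° = 59.014399
roll angle φ = 12.429° = 0.21692697 rad
x = r_b·(cos φ + φ·sin φ) = 60.386636
y = r_b·(sin φ − φ·cos φ) = 0.199863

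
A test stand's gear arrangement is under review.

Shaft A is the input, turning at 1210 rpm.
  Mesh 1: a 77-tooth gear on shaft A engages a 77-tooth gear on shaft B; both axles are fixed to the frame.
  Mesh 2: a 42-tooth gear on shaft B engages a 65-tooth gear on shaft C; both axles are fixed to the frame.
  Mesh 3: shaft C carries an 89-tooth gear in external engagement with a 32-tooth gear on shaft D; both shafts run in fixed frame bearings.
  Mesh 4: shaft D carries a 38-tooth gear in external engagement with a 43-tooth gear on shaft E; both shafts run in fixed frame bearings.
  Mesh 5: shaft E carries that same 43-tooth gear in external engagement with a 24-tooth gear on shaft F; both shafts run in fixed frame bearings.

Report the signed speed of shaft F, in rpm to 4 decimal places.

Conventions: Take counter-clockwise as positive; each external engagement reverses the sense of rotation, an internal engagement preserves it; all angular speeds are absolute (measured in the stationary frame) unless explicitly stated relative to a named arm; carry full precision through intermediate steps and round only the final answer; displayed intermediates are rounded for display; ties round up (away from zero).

-3442.9736 rpm

recognized (6 fixed axles, 5 meshes): fixed-axis compound train
mesh 1 [77T→77T]: ω = 1210.0000×77/77 = 1210.0000 rpm, sense flips to −
mesh 2 [42T→65T]: ω = 1210.0000×42/65 = 781.8462 rpm, sense flips to +
mesh 3 [89T→32T]: ω = 781.8462×89/32 = 2174.5096 rpm, sense flips to −
mesh 4 [38T→43T]: ω = 2174.5096×38/43 = 1921.6597 rpm, sense flips to +
mesh 5 [43T→24T]: ω = 1921.6597×43/24 = 3442.9736 rpm, sense flips to −
signed output speed = -3442.9736 rpm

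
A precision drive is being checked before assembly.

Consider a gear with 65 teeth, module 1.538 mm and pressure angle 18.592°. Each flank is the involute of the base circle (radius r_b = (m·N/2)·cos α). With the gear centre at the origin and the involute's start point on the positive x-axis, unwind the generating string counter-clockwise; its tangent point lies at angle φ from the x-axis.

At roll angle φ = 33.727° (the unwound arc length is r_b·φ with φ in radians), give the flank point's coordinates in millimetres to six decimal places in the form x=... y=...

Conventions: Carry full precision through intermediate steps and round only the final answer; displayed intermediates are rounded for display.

recognized (one wheel, involute flank): single-mesh tooth geometry, m = 1.538, N = 65
pitch radius r_p = m·N/2 = 1.538·65/2 = 49.985000
base radius r_b = r_p·cos α = 49.985000·cos 18.592° = 47.376430
roll angle φ = 33.727° = 0.58864720 rad
x = r_b·(cos φ + φ·sin φ) = 54.887059
y = r_b·(sin φ − φ·cos φ) = 3.110875

x=54.887059 y=3.110875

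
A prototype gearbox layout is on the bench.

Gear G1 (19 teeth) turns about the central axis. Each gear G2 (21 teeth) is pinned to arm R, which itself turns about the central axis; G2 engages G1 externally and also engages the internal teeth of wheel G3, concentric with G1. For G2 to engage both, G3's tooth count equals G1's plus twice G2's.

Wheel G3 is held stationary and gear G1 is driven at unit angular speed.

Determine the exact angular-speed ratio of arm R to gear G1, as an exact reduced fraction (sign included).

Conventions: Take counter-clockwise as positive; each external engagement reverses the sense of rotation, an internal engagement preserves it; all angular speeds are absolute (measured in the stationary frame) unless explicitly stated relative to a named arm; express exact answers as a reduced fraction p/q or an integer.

recognized (axles ride arm R): planetary set, 19/21/61 teeth
ring teeth: 19 + 2·21 = 61
19(ω_sun−ω_arm) = −61(ω_ring−ω_arm),  ω_ring = 0, ω_sun = 1
19(1−ω_arm) = −61(0−ω_arm)  ⇒  80·ω_arm = 19  ⇒  ω_arm = 19/80
ω_out/ω_in = 19/80

19/80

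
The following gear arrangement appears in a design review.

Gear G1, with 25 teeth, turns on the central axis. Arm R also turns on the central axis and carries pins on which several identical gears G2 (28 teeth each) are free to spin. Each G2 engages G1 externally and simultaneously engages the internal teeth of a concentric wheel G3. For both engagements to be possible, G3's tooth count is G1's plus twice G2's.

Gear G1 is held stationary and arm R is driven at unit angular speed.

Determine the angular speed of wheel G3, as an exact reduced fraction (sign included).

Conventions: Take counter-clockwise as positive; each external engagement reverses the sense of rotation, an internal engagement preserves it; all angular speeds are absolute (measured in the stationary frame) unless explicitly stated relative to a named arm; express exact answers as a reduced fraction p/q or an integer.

106/81

recognized (axles ride arm R): planetary set, 25/28/81 teeth
ring teeth: 25 + 2·28 = 81
25(ω_sun−ω_arm) = −81(ω_ring−ω_arm),  ω_sun = 0, ω_arm = 1
ω_ring = 1 − (25/81)(0−1) = 106/81
exact speed ratio = 106/81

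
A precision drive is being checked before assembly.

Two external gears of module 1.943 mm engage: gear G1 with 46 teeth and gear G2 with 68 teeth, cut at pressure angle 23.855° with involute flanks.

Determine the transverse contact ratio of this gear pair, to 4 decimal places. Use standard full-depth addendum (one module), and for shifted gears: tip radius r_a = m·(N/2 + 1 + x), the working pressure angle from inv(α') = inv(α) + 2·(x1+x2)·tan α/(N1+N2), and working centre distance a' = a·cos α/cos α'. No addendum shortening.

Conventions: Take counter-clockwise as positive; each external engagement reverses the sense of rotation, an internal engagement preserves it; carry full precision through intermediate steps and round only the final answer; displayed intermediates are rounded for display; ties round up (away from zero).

class = single-mesh tooth geometry [involute pair 46T × 68T, m = 1.943]
base radii: r_b1 = 40.871302, r_b2 = 60.418447
tip radii: r_a1 = 46.632000, r_a2 = 68.005000
no profile shift: α' = α, a' = a
action lengths: √(r_a1²−r_b1²) = 22.451728, √(r_a2²−r_b2²) = 31.213640
base pitch p_b = π·m·cos α = 5.582651
CR = (22.451728 + 31.213640 − 110.751000·sin 23.85500°)/5.582651 = 1.589759
contact ratio ≈ 1.5898

1.5898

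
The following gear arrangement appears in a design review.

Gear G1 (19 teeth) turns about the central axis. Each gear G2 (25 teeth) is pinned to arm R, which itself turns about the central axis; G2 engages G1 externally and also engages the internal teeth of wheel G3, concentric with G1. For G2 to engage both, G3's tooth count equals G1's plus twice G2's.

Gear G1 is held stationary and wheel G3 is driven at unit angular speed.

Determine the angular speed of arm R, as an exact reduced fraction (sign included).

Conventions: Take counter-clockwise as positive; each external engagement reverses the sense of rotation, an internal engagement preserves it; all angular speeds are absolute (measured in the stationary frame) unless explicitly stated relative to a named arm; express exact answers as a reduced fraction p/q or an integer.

69/88

planetary set (19T centre, 25T on arm, 69T internal) — Willis relation
ring teeth: 19 + 2·25 = 69
19(ω_sun−ω_arm) = −69(ω_ring−ω_arm),  ω_sun = 0, ω_ring = 1
19(0−ω_arm) = −69(1−ω_arm)  ⇒  88·ω_arm = 69  ⇒  ω_arm = 69/88
exact speed ratio = 69/88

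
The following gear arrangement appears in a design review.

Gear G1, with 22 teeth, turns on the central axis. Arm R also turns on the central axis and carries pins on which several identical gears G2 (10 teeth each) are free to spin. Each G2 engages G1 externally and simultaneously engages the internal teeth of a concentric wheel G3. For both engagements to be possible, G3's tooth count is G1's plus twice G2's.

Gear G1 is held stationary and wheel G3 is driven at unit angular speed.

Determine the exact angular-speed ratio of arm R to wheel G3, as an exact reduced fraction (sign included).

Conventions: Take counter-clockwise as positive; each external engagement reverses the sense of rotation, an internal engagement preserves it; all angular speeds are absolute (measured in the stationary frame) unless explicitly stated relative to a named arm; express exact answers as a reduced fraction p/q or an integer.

21/32

recognized (axles ride arm R): planetary set, 22/10/42 teeth
ring teeth: 22 + 2·10 = 42
22(ω_sun−ω_arm) = −42(ω_ring−ω_arm),  ω_sun = 0, ω_ring = 1
22(0−ω_arm) = −42(1−ω_arm)  ⇒  64·ω_arm = 42  ⇒  ω_arm = 21/32
ω_out/ω_in = 21/32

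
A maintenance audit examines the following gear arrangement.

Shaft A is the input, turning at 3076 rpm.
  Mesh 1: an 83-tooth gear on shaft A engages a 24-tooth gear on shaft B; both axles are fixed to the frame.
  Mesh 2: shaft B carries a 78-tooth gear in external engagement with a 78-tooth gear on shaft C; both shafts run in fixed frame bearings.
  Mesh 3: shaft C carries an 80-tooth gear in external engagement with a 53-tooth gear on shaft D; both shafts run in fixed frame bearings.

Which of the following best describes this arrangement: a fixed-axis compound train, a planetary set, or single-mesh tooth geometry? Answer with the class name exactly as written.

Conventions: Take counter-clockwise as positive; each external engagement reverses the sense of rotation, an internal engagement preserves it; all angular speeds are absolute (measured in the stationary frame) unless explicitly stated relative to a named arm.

fixed-axis compound train

class = fixed-axis compound train [3 meshes; 3 ratios multiply, 3 sense flips]
classification: fixed-axis compound train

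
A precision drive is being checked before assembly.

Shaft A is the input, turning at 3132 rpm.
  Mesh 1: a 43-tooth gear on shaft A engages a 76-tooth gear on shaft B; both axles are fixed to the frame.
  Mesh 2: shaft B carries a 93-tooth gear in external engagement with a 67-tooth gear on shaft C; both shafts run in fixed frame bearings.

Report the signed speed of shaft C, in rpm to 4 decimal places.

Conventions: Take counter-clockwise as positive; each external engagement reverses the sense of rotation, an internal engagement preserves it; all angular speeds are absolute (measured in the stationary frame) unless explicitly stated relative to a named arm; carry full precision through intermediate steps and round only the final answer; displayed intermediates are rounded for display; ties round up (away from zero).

+2459.7148 rpm

topology: fixed-axis compound train — 2 meshes, A→C
mesh 1 [43T→76T]: ω = 3132.0000×43/76 = 1772.0526 rpm, sense flips to −
mesh 2 [93T→67T]: ω = 1772.0526×93/67 = 2459.7148 rpm, sense flips to +
signed output speed = +2459.7148 rpm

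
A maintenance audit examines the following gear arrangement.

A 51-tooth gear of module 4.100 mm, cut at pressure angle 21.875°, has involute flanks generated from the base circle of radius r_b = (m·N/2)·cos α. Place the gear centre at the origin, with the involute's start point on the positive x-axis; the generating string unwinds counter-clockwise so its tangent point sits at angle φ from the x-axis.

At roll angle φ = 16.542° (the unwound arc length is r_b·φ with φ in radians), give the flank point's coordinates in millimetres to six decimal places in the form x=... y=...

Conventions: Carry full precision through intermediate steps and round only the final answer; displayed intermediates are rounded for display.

class = single-mesh tooth geometry [base-circle involute, m = 4.100, 51T]
pitch radius r_p = m·N/2 = 4.100·51/2 = 104.550000
base radius r_b = r_p·cos α = 104.550000·cos 21.875° = 97.022286
roll angle φ = 16.542° = 0.28871236 rad
x = r_b·(cos φ + φ·sin φ) = 100.982050
y = r_b·(sin φ − φ·cos φ) = 0.771831

x=100.982050 y=0.771831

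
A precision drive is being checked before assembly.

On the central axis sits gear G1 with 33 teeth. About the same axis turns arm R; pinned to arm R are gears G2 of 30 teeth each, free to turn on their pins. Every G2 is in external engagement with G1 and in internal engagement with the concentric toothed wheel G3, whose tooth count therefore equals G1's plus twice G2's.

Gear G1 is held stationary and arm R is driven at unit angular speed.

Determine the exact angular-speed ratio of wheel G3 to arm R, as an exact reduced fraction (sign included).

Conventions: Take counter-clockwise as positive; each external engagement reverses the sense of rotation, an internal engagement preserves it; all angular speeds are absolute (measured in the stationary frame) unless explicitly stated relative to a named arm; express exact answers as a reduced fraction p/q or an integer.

42/31

topology: planetary set — G1 33T / G2 30T / G3 93T, arm = carrier (Willis)
ring teeth: 33 + 2·30 = 93
33(ω_sun−ω_arm) = −93(ω_ring−ω_arm),  ω_sun = 0, ω_arm = 1
ω_ring = 1 − (33/93)(0−1) = 42/31
ω_out/ω_in = 42/31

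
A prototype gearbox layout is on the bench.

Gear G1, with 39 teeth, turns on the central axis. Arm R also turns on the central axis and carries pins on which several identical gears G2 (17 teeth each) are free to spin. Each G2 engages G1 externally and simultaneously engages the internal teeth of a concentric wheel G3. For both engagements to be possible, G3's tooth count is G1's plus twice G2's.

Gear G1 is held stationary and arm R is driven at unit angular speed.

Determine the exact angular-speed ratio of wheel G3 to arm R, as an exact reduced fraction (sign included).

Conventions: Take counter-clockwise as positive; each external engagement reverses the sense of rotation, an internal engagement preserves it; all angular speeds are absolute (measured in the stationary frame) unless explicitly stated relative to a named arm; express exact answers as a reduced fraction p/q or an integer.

planetary set (39T centre, 17T on arm, 73T internal) — Willis relation
ring teeth: 39 + 2·17 = 73
39(ω_sun−ω_arm) = −73(ω_ring−ω_arm),  ω_sun = 0, ω_arm = 1
ω_ring = 1 − (39/73)(0−1) = 112/73
ω_out/ω_in = 112/73

112/73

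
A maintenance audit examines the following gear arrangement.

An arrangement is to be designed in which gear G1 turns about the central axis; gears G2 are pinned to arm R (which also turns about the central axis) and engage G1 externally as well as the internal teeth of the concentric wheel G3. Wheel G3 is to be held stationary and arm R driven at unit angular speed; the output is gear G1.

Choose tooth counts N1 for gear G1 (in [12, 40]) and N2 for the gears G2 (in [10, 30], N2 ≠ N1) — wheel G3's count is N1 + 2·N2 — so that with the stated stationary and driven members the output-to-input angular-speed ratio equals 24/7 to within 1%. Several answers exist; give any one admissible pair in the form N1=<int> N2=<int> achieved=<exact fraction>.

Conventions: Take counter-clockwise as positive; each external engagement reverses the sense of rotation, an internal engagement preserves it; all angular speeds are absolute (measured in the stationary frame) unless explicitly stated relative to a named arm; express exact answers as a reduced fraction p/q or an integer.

class = planetary set [ratio 24/7 wanted; Willis about the carrier]
Willis with ω_ring = 0: ω_sun/ω_arm = (N1+N3)/N1; set equal to 24/7  ⇒  N3/N1 = 24/7 − 1 = 17/7
N3 = N1 + 2·N2  ⇒  N2/N1 = (N3/N1 − 1)/2 = (17/7 − 1)/2 = 5/7
smallest multiple with N1 ≥ 12 and N2 ≥ 10: k = 2  ⇒  N1 = 2·7 = 14, N2 = 2·5 = 10 (N1 ≤ 40, N2 ≤ 30, N2 ≠ N1 ✓), N3 = 14 + 2·10 = 34
check: (N1+N3)/N1 with N1 = 14, N3 = 34 gives 24/7; |achieved − target| = 0 ≤ 6/175 ✓

N1=14 N2=10 achieved=24/7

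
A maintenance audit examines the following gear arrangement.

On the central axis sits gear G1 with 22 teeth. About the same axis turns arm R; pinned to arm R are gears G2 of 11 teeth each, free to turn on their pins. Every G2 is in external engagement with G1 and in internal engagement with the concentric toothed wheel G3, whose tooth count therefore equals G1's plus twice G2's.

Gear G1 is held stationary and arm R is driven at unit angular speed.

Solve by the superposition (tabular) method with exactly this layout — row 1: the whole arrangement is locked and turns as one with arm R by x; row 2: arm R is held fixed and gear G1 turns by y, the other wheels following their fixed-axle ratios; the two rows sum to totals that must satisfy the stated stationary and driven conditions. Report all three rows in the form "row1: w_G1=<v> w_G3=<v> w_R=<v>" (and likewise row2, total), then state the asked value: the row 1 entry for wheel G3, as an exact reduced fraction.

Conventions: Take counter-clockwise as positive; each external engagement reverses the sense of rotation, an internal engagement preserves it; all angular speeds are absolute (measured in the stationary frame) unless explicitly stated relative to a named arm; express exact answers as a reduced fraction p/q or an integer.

row1: w_G1=1 w_G3=1 w_R=1
row2: w_G1=-1 w_G3=1/2 w_R=0
total: w_G1=0 w_G3=3/2 w_R=1
asked value: 1

planetary set (22T centre, 11T on arm, 44T internal) — Willis relation
row 1 — lock + rotate with arm: ω_sun = ω_ring = ω_arm = x
row 2 — arm fixed, fixed-axis ratios: sun y, ring −(22/44)·y, arm 0
boundary: total ω_sun = x + y = 0 and total ω_arm = x = 1  ⇒  y = -1, x = 1
row 2 ring = −(22/44)·(-1) = 1/2
totals (row 1 + row 2): sun 1 + (-1) = 0, ring 1 + 1/2 = 3/2, arm 1 + 0 = 1
asked cell (row1, ring) = 1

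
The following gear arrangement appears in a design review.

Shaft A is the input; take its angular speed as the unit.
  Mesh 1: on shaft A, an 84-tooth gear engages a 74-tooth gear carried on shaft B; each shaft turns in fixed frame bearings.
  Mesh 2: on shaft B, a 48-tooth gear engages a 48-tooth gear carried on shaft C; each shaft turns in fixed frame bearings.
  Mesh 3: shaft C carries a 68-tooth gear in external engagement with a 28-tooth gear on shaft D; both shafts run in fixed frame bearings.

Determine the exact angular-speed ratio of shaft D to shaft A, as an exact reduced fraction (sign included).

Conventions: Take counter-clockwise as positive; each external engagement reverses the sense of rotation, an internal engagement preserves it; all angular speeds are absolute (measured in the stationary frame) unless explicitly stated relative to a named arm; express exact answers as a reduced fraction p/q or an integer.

-102/37

class = fixed-axis compound train [3 meshes; 3 ratios multiply, 3 sense flips]
mesh 1 [84T→74T]: running ratio 42/37, sense −
mesh 2 [48T→48T]: running ratio 42/37, sense +
mesh 3 [68T→28T]: running ratio 102/37, sense −
ω_out/ω_in = -102/37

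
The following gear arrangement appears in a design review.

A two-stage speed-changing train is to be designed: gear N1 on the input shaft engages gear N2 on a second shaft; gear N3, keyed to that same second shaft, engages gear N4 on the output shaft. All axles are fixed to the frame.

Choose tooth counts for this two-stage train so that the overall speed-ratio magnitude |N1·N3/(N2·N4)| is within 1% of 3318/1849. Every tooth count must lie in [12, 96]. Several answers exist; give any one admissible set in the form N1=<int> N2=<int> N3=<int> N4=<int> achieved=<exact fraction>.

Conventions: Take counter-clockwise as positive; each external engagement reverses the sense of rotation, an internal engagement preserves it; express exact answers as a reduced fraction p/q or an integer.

design class (target 3318/1849): fixed-axis compound train
target = 3318/1849 in lowest terms: an exact hit needs N1·N3 = k·3318 and N2·N4 = k·1849 for one integer k, every count in [12, 96]; additionally prefer no 1:1 stage (N1 ≠ N2, N3 ≠ N4)
k = 1: N1·N3 = 3318 = 42·79, N2·N4 = 1849 = 43·43
achieved = 42·79/(43·43) = 3318/1849; |achieved − target| = 0 ≤ 1659/92450 ✓

N1=42 N2=43 N3=79 N4=43 achieved=3318/1849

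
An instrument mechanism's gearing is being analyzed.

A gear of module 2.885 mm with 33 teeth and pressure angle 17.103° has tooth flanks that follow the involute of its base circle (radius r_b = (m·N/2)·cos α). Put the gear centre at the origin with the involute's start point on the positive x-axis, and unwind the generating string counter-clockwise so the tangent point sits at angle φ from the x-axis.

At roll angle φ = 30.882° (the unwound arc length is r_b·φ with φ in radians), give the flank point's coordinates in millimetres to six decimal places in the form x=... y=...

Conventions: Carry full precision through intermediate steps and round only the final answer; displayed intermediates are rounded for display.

x=51.633903 y=2.306450

topology: single-mesh involute geometry — m = 2.885, N = 33
pitch radius r_p = m·N/2 = 2.885·33/2 = 47.602500
base radius r_b = r_p·cos α = 47.602500·cos 17.103° = 45.497404
roll angle φ = 30.882° = 0.53899258 rad
x = r_b·(cos φ + φ·sin φ) = 51.633903
y = r_b·(sin φ − φ·cos φ) = 2.306450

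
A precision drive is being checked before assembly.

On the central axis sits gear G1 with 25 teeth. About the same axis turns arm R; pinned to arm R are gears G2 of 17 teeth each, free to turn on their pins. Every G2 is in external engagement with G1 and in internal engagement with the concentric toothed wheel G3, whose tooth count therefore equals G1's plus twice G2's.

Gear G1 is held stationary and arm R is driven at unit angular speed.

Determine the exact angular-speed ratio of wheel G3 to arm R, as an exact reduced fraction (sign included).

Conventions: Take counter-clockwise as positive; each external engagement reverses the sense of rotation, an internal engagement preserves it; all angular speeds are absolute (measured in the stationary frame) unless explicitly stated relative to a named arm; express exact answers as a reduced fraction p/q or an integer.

84/59

topology: planetary set — G1 25T / G2 17T / G3 59T, arm = carrier (Willis)
ring teeth: 25 + 2·17 = 59
25(ω_sun−ω_arm) = −59(ω_ring−ω_arm),  ω_sun = 0, ω_arm = 1
ω_ring = 1 − (25/59)(0−1) = 84/59
ω_out/ω_in = 84/59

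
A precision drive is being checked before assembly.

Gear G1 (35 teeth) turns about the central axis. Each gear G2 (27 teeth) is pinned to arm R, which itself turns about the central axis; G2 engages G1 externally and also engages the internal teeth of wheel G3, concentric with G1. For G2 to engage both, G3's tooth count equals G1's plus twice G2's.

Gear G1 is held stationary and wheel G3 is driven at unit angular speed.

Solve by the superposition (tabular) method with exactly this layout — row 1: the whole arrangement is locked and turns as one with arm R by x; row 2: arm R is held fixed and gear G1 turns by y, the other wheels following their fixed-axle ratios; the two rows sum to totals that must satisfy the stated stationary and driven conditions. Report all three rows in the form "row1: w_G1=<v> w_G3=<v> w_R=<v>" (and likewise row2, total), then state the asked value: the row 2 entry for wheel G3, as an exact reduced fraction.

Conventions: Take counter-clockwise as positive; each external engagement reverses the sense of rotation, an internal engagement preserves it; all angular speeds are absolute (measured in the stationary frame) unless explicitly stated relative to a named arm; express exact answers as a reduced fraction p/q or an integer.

planetary set (35T centre, 27T on arm, 89T internal) — Willis relation
row 1 — lock + rotate with arm: ω_sun = ω_ring = ω_arm = x
row 2 (arm held, sun turns y): ω_ring = −(35/89)·y, ω_arm = 0
boundary: total ω_sun = x + y = 0 and total ω_ring = x − (35/89)·y = 1  ⇒  y = -89/124, x = 89/124
row 2 ring = −(35/89)·(-89/124) = 35/124
totals (row 1 + row 2): sun 89/124 + (-89/124) = 0, ring 89/124 + 35/124 = 1, arm 89/124 + 0 = 89/124
asked cell (row2, ring) = 35/124

row1: w_G1=89/124 w_G3=89/124 w_R=89/124
row2: w_G1=-89/124 w_G3=35/124 w_R=0
total: w_G1=0 w_G3=1 w_R=89/124
asked value: 35/124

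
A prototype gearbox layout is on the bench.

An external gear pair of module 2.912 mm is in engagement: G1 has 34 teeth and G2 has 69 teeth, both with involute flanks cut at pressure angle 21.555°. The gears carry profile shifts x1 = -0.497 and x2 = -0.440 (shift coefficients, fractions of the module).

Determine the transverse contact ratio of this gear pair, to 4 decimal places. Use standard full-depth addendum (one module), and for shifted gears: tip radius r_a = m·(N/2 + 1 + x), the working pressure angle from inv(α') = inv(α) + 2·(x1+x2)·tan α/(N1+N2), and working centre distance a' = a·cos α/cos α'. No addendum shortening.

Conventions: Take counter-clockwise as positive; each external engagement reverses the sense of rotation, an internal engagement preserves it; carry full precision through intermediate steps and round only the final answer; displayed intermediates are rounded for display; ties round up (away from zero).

topology: single-mesh involute geometry — m = 2.912, 34T/69T pair
base radii: r_b1 = 46.041954, r_b2 = 93.438083
tip radii: r_a1 = 50.968736, r_a2 = 102.094720
inv(α') = inv(21.555°) + 2·(-0.497-0.440)·tan α/(34+69) = 0.01162700  ⇒  α' = 18.45772°
a' = a·cos α / cos α' = 149.9680·cos 21.555°/cos 18.45772° = 147.044359
action lengths: √(r_a1²−r_b1²) = 21.862080, √(r_a2²−r_b2²) = 41.141908
base pitch p_b = π·m·cos α = 8.508533
CR = (21.862080 + 41.141908 − 147.044359·sin 18.45772°)/8.508533 = 1.933241
contact ratio ≈ 1.9332

1.9332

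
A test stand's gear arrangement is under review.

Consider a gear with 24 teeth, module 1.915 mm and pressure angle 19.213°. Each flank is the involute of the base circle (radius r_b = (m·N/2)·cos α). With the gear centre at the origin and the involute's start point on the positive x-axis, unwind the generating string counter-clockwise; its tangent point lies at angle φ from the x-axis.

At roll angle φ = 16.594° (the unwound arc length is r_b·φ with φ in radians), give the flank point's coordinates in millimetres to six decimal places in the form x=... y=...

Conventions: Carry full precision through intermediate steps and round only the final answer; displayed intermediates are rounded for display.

recognized (one wheel, involute flank): single-mesh tooth geometry, m = 1.915, N = 24
pitch radius r_p = m·N/2 = 1.915·24/2 = 22.980000
base radius r_b = r_p·cos α = 22.980000·cos 19.213° = 21.700054
roll angle φ = 16.594° = 0.28961994 rad
x = r_b·(cos φ + φ·sin φ) = 22.591155
y = r_b·(sin φ − φ·cos φ) = 0.174252

x=22.591155 y=0.174252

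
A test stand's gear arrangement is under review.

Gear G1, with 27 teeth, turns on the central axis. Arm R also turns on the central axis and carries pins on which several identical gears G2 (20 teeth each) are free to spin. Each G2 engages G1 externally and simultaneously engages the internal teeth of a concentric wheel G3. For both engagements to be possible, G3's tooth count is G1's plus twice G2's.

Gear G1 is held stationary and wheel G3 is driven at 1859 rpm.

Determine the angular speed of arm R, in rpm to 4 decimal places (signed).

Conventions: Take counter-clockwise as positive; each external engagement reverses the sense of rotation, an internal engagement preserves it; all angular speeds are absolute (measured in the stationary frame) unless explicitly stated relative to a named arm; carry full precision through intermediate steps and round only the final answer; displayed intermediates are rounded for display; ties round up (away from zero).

class = planetary set [G3 = 27+2·20 = 67; Willis about the carrier]
normalise by the input: solve with ω_ring = 1, then scale by 1859 rpm
ring teeth: 27 + 2·20 = 67
27(ω_sun−ω_arm) = −67(ω_ring−ω_arm),  ω_sun = 0, ω_ring = 1
27(0−ω_arm) = −67(1−ω_arm)  ⇒  94·ω_arm = 67  ⇒  ω_arm = 67/94
scale: ω_arm = 67/94 × 1859 rpm = +1325.0319 rpm

+1325.0319 rpm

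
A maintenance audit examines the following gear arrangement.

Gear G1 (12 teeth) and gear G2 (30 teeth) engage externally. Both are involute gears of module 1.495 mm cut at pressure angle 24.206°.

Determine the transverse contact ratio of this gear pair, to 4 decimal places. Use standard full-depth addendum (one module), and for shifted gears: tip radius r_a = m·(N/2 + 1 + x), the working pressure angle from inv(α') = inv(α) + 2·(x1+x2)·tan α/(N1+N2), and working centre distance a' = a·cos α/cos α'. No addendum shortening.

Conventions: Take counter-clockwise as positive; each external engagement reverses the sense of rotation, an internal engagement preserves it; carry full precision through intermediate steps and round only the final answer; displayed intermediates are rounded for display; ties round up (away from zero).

class = single-mesh tooth geometry [involute pair 12T × 30T, m = 1.495]
base radii: r_b1 = 8.181332, r_b2 = 20.453331
tip radii: r_a1 = 10.465000, r_a2 = 23.920000
no profile shift: α' = α, a' = a
action lengths: √(r_a1²−r_b1²) = 6.525490, √(r_a2²−r_b2²) = 12.402728
base pitch p_b = π·m·cos α = 4.283736
CR = (6.525490 + 12.402728 − 31.395000·sin 24.20600°)/4.283736 = 1.413646
contact ratio ≈ 1.4136

1.4136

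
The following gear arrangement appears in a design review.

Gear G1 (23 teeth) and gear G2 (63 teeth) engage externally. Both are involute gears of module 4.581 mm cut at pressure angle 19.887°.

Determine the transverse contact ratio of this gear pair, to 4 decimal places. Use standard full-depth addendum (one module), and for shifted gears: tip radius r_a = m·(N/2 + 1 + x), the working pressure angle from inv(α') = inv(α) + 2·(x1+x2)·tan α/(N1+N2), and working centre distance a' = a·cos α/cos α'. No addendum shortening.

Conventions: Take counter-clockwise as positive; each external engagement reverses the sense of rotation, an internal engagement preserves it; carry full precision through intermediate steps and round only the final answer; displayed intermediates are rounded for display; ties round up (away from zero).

1.6973

recognized (one external pair, fixed centres): single-mesh tooth geometry, m = 4.581, N1 = 23, N2 = 63
base radii: r_b1 = 49.539856, r_b2 = 135.696128
tip radii: r_a1 = 57.262500, r_a2 = 148.882500
no profile shift: α' = α, a' = a
action lengths: √(r_a1²−r_b1²) = 28.719271, √(r_a2²−r_b2²) = 61.258139
base pitch p_b = π·m·cos α = 13.533396
CR = (28.719271 + 61.258139 − 196.983000·sin 19.88700°)/13.533396 = 1.697316
contact ratio ≈ 1.6973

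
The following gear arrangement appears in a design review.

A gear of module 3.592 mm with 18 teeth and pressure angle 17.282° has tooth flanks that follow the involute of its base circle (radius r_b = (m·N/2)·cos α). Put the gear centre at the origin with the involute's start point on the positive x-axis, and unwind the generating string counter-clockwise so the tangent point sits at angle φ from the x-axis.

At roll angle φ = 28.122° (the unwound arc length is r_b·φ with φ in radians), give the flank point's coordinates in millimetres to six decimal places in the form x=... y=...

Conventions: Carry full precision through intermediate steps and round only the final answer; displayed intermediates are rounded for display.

x=34.365773 y=1.187590

class = single-mesh tooth geometry [base-circle involute, m = 3.592, 18T]
pitch radius r_p = m·N/2 = 3.592·18/2 = 32.328000
base radius r_b = r_p·cos α = 32.328000·cos 17.282° = 30.868526
roll angle φ = 28.122° = 0.49082149 rad
x = r_b·(cos φ + φ·sin φ) = 34.365773
y = r_b·(sin φ − φ·cos φ) = 1.187590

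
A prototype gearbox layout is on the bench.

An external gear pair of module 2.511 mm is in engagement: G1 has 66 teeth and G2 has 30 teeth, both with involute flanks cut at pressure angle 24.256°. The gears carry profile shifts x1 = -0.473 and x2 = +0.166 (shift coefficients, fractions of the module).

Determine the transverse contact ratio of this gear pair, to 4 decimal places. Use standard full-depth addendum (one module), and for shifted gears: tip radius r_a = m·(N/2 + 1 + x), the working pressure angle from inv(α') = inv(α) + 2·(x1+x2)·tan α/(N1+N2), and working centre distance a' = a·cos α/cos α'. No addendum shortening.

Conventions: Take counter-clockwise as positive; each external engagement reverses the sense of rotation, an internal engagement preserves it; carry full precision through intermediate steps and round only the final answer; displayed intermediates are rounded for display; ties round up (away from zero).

1.5597

single-mesh involute tooth geometry (66T engaging 30T at module 2.511)
base radii: r_b1 = 75.547774, r_b2 = 34.339897
tip radii: r_a1 = 84.186297, r_a2 = 40.592826
inv(α') = inv(24.256°) + 2·(-0.473+0.166)·tan α/(66+30) = 0.02436415  ⇒  α' = 23.40995°
a' = a·cos α / cos α' = 120.5280·cos 24.256°/cos 23.40995° = 119.744354
action lengths: √(r_a1²−r_b1²) = 37.146554, √(r_a2²−r_b2²) = 21.645992
base pitch p_b = π·m·cos α = 7.192131
CR = (37.146554 + 21.645992 − 119.744354·sin 23.40995°)/7.192131 = 1.559654
contact ratio ≈ 1.5597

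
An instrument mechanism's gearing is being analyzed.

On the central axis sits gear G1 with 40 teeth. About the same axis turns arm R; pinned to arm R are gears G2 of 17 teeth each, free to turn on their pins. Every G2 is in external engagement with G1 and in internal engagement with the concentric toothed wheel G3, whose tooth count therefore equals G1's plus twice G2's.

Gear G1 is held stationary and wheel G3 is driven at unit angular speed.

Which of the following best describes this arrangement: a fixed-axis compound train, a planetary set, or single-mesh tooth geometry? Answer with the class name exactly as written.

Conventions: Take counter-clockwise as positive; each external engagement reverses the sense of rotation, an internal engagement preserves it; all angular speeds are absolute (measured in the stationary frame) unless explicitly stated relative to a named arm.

planetary set

planetary set (40T centre, 17T on arm, 74T internal) — Willis relation
classification: planetary set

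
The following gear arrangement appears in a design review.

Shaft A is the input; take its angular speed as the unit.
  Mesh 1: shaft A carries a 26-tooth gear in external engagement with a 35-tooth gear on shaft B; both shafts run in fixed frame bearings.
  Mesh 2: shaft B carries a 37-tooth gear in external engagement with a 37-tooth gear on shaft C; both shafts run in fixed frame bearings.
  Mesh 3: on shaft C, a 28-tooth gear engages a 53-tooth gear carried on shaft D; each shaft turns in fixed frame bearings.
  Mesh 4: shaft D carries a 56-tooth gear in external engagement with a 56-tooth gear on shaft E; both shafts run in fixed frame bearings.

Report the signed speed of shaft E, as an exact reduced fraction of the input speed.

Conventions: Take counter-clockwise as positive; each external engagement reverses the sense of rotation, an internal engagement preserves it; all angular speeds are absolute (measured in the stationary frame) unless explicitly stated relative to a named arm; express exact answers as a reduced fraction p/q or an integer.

104/265

4-mesh fixed-axis compound train (all bearings frame-fixed)
mesh 1 [26T→35T]: |ω|/ω_in = 1×26/35 = 26/35, sense flips to −
mesh 2 [37T→37T]: |ω|/ω_in = (26/35)×37/37 = 26/35, sense flips to +
mesh 3 [28T→53T]: |ω|/ω_in = (26/35)×28/53 = 104/265, sense flips to −
mesh 4 [56T→56T]: |ω|/ω_in = (104/265)×56/56 = 104/265, sense flips to +
signed output speed (× input speed) = 104/265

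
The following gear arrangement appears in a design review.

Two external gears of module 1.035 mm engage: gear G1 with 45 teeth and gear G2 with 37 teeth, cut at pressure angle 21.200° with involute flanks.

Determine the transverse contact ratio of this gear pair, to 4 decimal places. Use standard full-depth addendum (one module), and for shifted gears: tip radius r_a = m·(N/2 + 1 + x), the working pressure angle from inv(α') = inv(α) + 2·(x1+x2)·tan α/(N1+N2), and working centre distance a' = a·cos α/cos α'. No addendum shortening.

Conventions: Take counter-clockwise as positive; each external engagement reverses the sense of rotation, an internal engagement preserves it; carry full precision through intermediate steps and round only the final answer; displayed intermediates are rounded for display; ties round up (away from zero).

single-mesh involute tooth geometry (45T engaging 37T at module 1.035)
base radii: r_b1 = 21.711491, r_b2 = 17.851670
tip radii: r_a1 = 24.322500, r_a2 = 20.182500
no profile shift: α' = α, a' = a
action lengths: √(r_a1²−r_b1²) = 10.963356, √(r_a2²−r_b2²) = 9.415476
base pitch p_b = π·m·cos α = 3.031496
CR = (10.963356 + 9.415476 − 42.435000·sin 21.20000°)/3.031496 = 1.660333
contact ratio ≈ 1.6603

1.6603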